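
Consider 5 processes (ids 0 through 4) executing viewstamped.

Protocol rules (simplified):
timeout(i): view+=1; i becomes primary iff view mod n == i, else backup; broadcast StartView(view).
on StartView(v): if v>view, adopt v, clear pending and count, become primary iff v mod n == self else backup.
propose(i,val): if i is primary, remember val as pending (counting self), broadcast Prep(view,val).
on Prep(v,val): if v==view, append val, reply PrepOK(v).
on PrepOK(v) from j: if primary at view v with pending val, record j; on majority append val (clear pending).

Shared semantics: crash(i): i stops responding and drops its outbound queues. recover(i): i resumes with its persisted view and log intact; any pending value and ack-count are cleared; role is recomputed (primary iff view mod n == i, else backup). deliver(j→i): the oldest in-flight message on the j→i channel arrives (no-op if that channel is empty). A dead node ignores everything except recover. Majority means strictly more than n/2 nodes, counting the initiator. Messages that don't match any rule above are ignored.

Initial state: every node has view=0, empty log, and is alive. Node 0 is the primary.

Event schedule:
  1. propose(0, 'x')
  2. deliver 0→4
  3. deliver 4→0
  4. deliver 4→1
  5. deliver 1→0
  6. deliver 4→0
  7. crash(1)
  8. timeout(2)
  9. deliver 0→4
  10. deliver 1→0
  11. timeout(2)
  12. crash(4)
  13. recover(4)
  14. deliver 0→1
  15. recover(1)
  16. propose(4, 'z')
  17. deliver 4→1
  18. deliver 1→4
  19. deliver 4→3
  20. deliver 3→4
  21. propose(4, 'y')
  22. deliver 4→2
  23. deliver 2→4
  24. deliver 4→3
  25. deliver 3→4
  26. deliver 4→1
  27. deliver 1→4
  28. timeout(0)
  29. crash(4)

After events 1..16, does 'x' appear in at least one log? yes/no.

yes

step 1 propose(0,'x'): —
step 2 deliver 0→4: 4={back,v=0,log=x}
step 3 deliver 4→0: —
step 4 deliver 4→1: —
step 5 deliver 1→0: —
step 6 deliver 4→0: —
step 7 crash(1): 1={✗back,v=0,log=-}
step 8 timeout(2): 2={back,v=1,log=-}
step 9 deliver 0→4: —
step 10 deliver 1→0: —
step 11 timeout(2): 2={prim,v=2,log=-}
step 12 crash(4): 4={✗back,v=0,log=x}
step 13 recover(4): 4={back,v=0,log=x}
step 14 deliver 0→1: —
step 15 recover(1): 1={back,v=0,log=-}
step 16 propose(4,'z'): —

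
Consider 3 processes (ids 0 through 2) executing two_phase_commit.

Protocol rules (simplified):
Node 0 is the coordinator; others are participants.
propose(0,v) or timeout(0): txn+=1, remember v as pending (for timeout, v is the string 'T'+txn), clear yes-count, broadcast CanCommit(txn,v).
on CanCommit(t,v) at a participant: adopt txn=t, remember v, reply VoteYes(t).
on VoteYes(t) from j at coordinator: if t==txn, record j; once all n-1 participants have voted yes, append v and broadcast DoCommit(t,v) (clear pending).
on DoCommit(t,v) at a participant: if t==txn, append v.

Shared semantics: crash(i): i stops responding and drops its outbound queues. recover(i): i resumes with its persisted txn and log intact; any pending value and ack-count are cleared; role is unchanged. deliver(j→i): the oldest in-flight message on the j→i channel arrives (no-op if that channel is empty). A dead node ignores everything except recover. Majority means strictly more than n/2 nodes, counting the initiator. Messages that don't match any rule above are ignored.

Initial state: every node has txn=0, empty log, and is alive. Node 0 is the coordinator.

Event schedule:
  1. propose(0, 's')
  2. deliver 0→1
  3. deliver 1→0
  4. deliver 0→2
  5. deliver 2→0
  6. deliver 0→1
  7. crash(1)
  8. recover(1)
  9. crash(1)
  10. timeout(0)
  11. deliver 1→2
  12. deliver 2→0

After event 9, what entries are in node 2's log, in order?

after 1 — propose(0,'s'): n0:coor/t1/[-]
after 2 — deliver 0→1: n1:part/t1/[-]
after 3 — deliver 1→0: ·
after 4 — deliver 0→2: n2:part/t1/[-]
after 5 — deliver 2→0: n0:coor/t1/[s]
after 6 — deliver 0→1: n1:part/t1/[s]
after 7 — crash(1): n1:✗part/t1/[s]
after 8 — recover(1): n1:part/t1/[s]
after 9 — crash(1): n1:✗part/t1/[s]

empty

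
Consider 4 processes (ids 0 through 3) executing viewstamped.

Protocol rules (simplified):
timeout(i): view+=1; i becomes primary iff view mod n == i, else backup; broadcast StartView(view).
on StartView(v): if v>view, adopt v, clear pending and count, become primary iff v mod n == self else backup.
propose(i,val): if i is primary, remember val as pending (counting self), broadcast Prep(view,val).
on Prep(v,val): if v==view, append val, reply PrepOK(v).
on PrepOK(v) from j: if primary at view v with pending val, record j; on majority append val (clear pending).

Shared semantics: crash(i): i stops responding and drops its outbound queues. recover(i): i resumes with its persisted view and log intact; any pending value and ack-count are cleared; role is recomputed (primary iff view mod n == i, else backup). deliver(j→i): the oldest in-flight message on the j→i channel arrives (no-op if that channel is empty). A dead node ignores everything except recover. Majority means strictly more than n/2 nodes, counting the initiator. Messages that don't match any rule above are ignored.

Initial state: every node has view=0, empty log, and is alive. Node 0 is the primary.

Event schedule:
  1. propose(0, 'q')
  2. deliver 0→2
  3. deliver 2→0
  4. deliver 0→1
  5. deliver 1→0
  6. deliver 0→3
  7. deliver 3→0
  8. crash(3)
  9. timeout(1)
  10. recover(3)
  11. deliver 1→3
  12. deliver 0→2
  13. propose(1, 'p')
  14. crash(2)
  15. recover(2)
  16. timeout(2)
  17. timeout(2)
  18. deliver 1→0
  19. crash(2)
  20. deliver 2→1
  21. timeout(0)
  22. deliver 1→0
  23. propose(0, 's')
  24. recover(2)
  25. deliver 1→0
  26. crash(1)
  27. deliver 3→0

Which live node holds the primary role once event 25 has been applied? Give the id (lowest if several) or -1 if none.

1

e1 propose(0,'q'): ·
e2 deliver 0→2: 2[back,v=0,q]
e3 deliver 2→0: ·
e4 deliver 0→1: 1[back,v=0,q]
e5 deliver 1→0: 0[prim,v=0,q]
e6 deliver 0→3: 3[back,v=0,q]
e7 deliver 3→0: ·
e8 crash(3): 3[✗back,v=0,q]
e9 timeout(1): 1[prim,v=1,q]
e10 recover(3): 3[back,v=0,q]
e11 deliver 1→3: 3[back,v=1,q]
e12 deliver 0→2: ·
e13 propose(1,'p'): ·
e14 crash(2): 2[✗back,v=0,q]
e15 recover(2): 2[back,v=0,q]
e16 timeout(2): 2[back,v=1,q]
e17 timeout(2): 2[prim,v=2,q]
e18 deliver 1→0: 0[back,v=1,q]
e19 crash(2): 2[✗prim,v=2,q]
e20 deliver 2→1: ·
e21 timeout(0): 0[back,v=2,q]
e22 deliver 1→0: ·
e23 propose(0,'s'): ·
e24 recover(2): 2[prim,v=2,q]
e25 deliver 1→0: ·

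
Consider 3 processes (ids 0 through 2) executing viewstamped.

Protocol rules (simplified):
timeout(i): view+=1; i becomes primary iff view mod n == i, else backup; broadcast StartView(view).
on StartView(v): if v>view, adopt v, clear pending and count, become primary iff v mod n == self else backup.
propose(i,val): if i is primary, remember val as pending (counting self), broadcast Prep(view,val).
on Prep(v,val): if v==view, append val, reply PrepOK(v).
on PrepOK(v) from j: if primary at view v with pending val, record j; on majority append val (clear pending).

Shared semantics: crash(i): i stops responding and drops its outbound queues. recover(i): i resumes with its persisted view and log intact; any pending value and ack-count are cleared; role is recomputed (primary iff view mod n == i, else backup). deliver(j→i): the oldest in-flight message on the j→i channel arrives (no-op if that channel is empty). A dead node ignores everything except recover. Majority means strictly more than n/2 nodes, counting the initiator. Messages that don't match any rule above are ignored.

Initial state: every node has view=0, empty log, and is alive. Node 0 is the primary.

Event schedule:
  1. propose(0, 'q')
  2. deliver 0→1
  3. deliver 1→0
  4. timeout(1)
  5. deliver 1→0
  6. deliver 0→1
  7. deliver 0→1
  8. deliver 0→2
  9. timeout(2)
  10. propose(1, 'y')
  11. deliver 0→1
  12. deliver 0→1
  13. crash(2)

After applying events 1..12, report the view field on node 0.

1

e1 propose(0,'q'): ·
e2 deliver 0→1: 1[back,v=0,q]
e3 deliver 1→0: 0[prim,v=0,q]
e4 timeout(1): 1[prim,v=1,q]
e5 deliver 1→0: 0[back,v=1,q]
e6 deliver 0→1: ·
e7 deliver 0→1: ·
e8 deliver 0→2: 2[back,v=0,q]
e9 timeout(2): 2[back,v=1,q]
e10 propose(1,'y'): ·
e11 deliver 0→1: ·
e12 deliver 0→1: ·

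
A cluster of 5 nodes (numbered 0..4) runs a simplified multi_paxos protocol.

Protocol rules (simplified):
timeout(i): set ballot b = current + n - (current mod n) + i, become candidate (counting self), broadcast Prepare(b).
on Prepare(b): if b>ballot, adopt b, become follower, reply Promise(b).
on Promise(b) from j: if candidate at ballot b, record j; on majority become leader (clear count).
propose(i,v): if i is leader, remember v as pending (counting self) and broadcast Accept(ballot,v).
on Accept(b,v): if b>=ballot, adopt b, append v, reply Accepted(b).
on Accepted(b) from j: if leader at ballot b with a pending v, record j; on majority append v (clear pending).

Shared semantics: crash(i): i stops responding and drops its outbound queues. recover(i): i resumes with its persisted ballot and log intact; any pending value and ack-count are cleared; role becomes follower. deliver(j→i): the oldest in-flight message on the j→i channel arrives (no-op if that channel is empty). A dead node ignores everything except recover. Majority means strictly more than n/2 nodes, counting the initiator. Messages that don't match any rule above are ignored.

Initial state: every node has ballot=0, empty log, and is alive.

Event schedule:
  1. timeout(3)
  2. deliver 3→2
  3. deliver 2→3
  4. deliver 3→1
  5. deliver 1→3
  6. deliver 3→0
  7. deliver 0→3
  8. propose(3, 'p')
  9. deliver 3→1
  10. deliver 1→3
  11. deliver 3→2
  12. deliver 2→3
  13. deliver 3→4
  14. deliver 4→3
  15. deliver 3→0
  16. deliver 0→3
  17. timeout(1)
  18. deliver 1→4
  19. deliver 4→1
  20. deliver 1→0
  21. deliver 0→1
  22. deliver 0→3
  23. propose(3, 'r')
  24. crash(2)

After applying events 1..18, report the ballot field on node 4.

step 1 timeout(3): 3={cand,b=8,log=-}
step 2 deliver 3→2: 2={foll,b=8,log=-}
step 3 deliver 2→3: —
step 4 deliver 3→1: 1={foll,b=8,log=-}
step 5 deliver 1→3: 3={lead,b=8,log=-}
step 6 deliver 3→0: 0={foll,b=8,log=-}
step 7 deliver 0→3: —
step 8 propose(3,'p'): —
step 9 deliver 3→1: 1={foll,b=8,log=p}
step 10 deliver 1→3: —
step 11 deliver 3→2: 2={foll,b=8,log=p}
step 12 deliver 2→3: 3={lead,b=8,log=p}
step 13 deliver 3→4: 4={foll,b=8,log=-}
step 14 deliver 4→3: —
step 15 deliver 3→0: 0={foll,b=8,log=p}
step 16 deliver 0→3: —
step 17 timeout(1): 1={cand,b=11,log=p}
step 18 deliver 1→4: 4={foll,b=11,log=-}

11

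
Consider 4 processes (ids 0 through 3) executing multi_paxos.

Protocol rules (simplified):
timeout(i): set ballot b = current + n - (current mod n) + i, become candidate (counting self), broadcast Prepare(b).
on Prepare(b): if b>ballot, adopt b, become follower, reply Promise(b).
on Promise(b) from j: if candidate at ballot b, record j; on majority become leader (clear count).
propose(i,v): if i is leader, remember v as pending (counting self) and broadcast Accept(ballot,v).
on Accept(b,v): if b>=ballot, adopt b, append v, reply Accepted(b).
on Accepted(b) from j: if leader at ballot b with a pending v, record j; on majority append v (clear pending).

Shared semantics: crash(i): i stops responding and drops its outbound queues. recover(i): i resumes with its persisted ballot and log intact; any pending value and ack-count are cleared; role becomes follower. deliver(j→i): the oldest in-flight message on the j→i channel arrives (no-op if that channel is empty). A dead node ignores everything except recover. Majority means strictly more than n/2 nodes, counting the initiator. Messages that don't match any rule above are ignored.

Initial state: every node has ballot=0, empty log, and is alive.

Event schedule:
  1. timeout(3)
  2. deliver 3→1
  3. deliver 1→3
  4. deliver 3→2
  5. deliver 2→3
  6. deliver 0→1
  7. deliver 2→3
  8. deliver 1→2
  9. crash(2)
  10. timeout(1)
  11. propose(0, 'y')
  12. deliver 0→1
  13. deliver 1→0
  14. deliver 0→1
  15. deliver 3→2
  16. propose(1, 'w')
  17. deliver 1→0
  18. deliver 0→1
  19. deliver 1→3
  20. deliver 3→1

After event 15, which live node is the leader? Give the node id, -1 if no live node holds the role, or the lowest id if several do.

3

e1 timeout(3): 3[cand,b=7,-]
e2 deliver 3→1: 1[foll,b=7,-]
e3 deliver 1→3: ·
e4 deliver 3→2: 2[foll,b=7,-]
e5 deliver 2→3: 3[lead,b=7,-]
e6 deliver 0→1: ·
e7 deliver 2→3: ·
e8 deliver 1→2: ·
e9 crash(2): 2[✗foll,b=7,-]
e10 timeout(1): 1[cand,b=9,-]
e11 propose(0,'y'): ·
e12 deliver 0→1: ·
e13 deliver 1→0: 0[foll,b=9,-]
e14 deliver 0→1: ·
e15 deliver 3→2: ·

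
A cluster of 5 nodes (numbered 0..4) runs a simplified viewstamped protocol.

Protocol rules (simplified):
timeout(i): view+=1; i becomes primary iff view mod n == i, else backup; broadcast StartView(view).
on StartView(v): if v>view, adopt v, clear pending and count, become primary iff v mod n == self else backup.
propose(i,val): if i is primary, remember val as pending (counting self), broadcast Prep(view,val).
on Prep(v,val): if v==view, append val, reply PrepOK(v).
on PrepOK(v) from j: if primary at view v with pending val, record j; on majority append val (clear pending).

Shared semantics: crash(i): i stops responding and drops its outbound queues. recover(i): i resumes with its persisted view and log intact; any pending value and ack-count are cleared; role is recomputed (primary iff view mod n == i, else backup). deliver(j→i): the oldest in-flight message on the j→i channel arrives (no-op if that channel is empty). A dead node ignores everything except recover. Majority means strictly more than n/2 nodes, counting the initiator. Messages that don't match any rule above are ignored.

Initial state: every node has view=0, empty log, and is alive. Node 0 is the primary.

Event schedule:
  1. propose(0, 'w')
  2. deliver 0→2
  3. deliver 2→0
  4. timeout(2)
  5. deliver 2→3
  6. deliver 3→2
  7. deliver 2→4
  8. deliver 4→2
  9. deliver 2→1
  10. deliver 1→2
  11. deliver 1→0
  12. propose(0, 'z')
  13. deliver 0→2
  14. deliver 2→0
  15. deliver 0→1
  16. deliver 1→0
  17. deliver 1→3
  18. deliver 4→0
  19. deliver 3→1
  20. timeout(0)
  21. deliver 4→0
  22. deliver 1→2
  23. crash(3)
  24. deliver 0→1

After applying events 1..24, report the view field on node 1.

e1 propose(0,'w'): ·
e2 deliver 0→2: 2[back,v=0,w]
e3 deliver 2→0: ·
e4 timeout(2): 2[back,v=1,w]
e5 deliver 2→3: 3[back,v=1,-]
e6 deliver 3→2: ·
e7 deliver 2→4: 4[back,v=1,-]
e8 deliver 4→2: ·
e9 deliver 2→1: 1[prim,v=1,-]
e10 deliver 1→2: ·
e11 deliver 1→0: ·
e12 propose(0,'z'): ·
e13 deliver 0→2: ·
e14 deliver 2→0: 0[back,v=1,-]
e15 deliver 0→1: ·
e16 deliver 1→0: ·
e17 deliver 1→3: ·
e18 deliver 4→0: ·
e19 deliver 3→1: ·
e20 timeout(0): 0[back,v=2,-]
e21 deliver 4→0: ·
e22 deliver 1→2: ·
e23 crash(3): 3[✗back,v=1,-]
e24 deliver 0→1: ·

1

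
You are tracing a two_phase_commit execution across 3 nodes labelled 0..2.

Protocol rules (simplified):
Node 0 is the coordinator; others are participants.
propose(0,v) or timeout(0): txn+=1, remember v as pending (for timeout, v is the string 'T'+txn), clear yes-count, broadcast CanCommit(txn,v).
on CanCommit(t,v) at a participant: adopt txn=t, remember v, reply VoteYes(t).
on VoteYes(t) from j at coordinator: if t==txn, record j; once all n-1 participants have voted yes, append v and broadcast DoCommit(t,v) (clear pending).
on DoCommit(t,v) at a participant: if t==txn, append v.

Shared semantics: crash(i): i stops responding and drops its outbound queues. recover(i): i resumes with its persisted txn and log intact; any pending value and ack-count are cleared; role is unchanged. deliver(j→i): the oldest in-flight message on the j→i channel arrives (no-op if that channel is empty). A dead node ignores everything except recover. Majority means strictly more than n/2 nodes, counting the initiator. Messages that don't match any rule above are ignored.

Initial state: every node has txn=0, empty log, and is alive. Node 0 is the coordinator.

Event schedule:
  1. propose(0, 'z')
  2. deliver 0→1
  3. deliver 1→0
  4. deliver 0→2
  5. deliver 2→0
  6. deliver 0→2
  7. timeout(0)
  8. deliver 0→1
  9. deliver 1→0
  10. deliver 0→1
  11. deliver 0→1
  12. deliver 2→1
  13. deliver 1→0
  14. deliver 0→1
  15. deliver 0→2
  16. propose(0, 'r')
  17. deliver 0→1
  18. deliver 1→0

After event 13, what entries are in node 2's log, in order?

e1 propose(0,'z'): 0[coor,t=1,-]
e2 deliver 0→1: 1[part,t=1,-]
e3 deliver 1→0: ·
e4 deliver 0→2: 2[part,t=1,-]
e5 deliver 2→0: 0[coor,t=1,z]
e6 deliver 0→2: 2[part,t=1,z]
e7 timeout(0): 0[coor,t=2,z]
e8 deliver 0→1: 1[part,t=1,z]
e9 deliver 1→0: ·
e10 deliver 0→1: 1[part,t=2,z]
e11 deliver 0→1: ·
e12 deliver 2→1: ·
e13 deliver 1→0: ·

z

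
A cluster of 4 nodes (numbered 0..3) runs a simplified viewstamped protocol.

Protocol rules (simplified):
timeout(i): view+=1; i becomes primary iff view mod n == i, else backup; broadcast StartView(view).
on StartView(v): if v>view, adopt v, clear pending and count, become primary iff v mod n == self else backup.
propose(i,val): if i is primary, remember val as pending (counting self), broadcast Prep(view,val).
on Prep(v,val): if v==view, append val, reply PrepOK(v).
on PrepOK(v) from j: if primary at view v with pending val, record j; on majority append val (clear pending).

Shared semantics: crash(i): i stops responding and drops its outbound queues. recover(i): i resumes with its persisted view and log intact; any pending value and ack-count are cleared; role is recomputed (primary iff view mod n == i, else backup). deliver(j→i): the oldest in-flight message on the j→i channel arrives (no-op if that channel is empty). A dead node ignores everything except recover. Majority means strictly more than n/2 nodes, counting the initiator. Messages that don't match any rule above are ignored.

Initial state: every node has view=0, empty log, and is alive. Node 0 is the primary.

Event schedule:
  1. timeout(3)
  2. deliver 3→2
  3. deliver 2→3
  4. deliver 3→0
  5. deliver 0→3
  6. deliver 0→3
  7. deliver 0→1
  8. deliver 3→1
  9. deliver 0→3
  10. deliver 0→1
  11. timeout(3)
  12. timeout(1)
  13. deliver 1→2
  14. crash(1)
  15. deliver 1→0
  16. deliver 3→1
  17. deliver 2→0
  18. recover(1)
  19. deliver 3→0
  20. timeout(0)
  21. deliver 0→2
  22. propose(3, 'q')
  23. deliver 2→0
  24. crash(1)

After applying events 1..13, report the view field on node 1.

step 1 timeout(3): 3={back,v=1,log=-}
step 2 deliver 3→2: 2={back,v=1,log=-}
step 3 deliver 2→3: —
step 4 deliver 3→0: 0={back,v=1,log=-}
step 5 deliver 0→3: —
step 6 deliver 0→3: —
step 7 deliver 0→1: —
step 8 deliver 3→1: 1={prim,v=1,log=-}
step 9 deliver 0→3: —
step 10 deliver 0→1: —
step 11 timeout(3): 3={back,v=2,log=-}
step 12 timeout(1): 1={back,v=2,log=-}
step 13 deliver 1→2: 2={prim,v=2,log=-}

2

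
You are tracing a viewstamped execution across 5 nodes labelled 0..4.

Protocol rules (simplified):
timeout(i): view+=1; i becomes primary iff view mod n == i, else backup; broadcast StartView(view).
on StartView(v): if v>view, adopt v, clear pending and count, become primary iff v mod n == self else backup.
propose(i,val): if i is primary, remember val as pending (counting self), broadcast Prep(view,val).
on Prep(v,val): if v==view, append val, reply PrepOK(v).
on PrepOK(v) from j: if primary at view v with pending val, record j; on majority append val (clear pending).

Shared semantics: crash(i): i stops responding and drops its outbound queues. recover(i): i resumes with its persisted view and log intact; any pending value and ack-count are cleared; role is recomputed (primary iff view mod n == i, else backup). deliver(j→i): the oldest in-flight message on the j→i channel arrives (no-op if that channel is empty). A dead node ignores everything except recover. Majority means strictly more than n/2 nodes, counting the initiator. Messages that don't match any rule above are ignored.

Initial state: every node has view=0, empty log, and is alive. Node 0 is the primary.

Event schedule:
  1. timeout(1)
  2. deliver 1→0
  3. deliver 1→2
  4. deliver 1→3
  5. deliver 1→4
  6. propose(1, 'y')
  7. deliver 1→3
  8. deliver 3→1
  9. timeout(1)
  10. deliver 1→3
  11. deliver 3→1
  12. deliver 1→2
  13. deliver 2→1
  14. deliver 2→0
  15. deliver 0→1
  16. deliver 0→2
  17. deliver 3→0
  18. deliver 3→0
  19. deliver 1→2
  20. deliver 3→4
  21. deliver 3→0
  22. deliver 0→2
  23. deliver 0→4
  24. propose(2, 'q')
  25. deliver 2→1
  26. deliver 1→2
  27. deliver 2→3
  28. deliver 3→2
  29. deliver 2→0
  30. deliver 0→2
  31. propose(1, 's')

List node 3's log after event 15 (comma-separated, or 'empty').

step 1 timeout(1): 1={prim,v=1,log=-}
step 2 deliver 1→0: 0={back,v=1,log=-}
step 3 deliver 1→2: 2={back,v=1,log=-}
step 4 deliver 1→3: 3={back,v=1,log=-}
step 5 deliver 1→4: 4={back,v=1,log=-}
step 6 propose(1,'y'): —
step 7 deliver 1→3: 3={back,v=1,log=y}
step 8 deliver 3→1: —
step 9 timeout(1): 1={back,v=2,log=-}
step 10 deliver 1→3: 3={back,v=2,log=y}
step 11 deliver 3→1: —
step 12 deliver 1→2: 2={back,v=1,log=y}
step 13 deliver 2→1: —
step 14 deliver 2→0: —
step 15 deliver 0→1: —

y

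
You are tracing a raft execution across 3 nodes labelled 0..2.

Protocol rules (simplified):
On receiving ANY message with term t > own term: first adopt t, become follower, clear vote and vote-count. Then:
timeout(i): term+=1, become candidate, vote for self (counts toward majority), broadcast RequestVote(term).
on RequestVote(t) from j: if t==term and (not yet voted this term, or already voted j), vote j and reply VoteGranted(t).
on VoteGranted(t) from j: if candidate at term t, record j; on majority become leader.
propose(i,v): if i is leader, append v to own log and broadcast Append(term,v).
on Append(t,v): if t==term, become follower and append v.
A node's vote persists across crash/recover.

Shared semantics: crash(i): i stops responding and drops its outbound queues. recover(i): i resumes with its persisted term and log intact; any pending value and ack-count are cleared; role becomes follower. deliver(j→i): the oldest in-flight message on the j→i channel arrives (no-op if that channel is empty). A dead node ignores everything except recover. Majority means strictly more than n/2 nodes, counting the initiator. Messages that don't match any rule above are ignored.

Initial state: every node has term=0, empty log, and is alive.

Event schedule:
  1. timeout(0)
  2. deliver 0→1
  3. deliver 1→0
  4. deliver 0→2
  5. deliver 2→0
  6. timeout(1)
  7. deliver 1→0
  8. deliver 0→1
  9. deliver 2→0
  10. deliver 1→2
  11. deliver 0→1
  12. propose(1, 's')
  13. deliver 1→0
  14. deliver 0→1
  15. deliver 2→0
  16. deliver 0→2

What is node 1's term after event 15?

2

e1 timeout(0): 0[cand,t=1,-]
e2 deliver 0→1: 1[foll,t=1,-]
e3 deliver 1→0: 0[lead,t=1,-]
e4 deliver 0→2: 2[foll,t=1,-]
e5 deliver 2→0: ·
e6 timeout(1): 1[cand,t=2,-]
e7 deliver 1→0: 0[foll,t=2,-]
e8 deliver 0→1: 1[lead,t=2,-]
e9 deliver 2→0: ·
e10 deliver 1→2: 2[foll,t=2,-]
e11 deliver 0→1: ·
e12 propose(1,'s'): 1[lead,t=2,s]
e13 deliver 1→0: 0[foll,t=2,s]
e14 deliver 0→1: ·
e15 deliver 2→0: ·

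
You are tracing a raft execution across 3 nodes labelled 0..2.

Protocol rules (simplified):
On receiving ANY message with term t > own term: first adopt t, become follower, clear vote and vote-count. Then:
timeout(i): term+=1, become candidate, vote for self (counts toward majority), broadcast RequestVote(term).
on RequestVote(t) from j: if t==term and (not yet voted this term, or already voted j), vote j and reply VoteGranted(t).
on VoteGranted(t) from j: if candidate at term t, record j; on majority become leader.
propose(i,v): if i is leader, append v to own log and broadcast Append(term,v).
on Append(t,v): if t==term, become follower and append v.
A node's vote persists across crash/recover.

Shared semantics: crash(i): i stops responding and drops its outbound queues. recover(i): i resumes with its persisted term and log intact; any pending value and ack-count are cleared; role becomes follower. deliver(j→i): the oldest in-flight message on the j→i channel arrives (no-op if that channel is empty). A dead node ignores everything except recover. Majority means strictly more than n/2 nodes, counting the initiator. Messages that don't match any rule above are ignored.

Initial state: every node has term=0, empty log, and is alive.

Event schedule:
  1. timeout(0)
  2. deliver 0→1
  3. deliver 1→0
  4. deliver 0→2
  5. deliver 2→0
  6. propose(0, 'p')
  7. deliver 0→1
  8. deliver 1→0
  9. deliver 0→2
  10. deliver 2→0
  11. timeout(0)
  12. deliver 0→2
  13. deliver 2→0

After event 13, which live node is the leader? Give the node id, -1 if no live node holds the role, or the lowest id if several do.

0

1. timeout(0):  <0:cand t1 ->
2. deliver 0→1:  <1:foll t1 ->
3. deliver 1→0:  <0:lead t1 ->
4. deliver 0→2:  <2:foll t1 ->
5. deliver 2→0:  nop
6. propose(0,'p'):  <0:lead t1 p>
7. deliver 0→1:  <1:foll t1 p>
8. deliver 1→0:  nop
9. deliver 0→2:  <2:foll t1 p>
10. deliver 2→0:  nop
11. timeout(0):  <0:cand t2 p>
12. deliver 0→2:  <2:foll t2 p>
13. deliver 2→0:  <0:lead t2 p>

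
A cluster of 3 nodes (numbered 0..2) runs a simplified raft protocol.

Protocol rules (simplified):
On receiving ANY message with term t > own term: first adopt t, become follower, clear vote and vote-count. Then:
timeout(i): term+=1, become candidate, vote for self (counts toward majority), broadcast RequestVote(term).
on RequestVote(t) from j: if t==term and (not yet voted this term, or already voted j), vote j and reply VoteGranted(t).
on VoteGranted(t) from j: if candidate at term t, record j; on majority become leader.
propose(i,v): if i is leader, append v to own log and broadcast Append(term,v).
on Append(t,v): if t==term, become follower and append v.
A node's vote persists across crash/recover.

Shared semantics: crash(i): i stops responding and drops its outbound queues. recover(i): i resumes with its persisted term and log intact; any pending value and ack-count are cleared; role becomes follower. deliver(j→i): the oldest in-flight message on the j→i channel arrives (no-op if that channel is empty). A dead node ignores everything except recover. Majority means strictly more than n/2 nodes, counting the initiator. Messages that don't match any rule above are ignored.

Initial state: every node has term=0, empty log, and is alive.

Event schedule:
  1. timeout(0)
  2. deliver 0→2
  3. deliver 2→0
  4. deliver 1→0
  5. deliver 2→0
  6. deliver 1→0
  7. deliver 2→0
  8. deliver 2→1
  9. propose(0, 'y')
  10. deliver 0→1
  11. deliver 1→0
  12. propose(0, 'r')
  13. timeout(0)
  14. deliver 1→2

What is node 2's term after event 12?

1

[1] timeout(0) → N0(cand t1 [-])
[2] deliver 0→2 → N2(foll t1 [-])
[3] deliver 2→0 → N0(lead t1 [-])
[4] deliver 1→0 → ∅
[5] deliver 2→0 → ∅
[6] deliver 1→0 → ∅
[7] deliver 2→0 → ∅
[8] deliver 2→1 → ∅
[9] propose(0,'y') → N0(lead t1 [y])
[10] deliver 0→1 → N1(foll t1 [-])
[11] deliver 1→0 → ∅
[12] propose(0,'r') → N0(lead t1 [y,r])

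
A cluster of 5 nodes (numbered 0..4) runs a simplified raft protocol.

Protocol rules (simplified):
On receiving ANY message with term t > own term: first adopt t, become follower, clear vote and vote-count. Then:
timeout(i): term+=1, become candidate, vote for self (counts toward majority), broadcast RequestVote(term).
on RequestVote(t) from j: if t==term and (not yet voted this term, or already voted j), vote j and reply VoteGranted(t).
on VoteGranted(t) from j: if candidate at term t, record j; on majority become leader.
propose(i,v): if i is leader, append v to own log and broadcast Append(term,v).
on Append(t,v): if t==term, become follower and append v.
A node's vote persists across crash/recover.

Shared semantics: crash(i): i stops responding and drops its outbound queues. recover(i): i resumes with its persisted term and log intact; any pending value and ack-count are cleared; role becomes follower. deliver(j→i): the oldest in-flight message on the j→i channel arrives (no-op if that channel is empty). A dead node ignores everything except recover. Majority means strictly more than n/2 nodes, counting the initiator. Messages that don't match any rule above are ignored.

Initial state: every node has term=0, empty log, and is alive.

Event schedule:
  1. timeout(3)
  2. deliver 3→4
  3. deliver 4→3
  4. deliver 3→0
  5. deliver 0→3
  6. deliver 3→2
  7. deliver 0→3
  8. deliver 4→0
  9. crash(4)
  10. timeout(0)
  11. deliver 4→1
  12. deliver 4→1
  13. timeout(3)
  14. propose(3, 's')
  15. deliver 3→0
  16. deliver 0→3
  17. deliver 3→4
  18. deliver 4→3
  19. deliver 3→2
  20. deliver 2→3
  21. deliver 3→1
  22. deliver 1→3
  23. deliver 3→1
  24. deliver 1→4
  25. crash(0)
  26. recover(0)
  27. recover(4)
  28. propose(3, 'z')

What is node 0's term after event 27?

step 1 timeout(3): 3={cand,t=1,log=-}
step 2 deliver 3→4: 4={foll,t=1,log=-}
step 3 deliver 4→3: —
step 4 deliver 3→0: 0={foll,t=1,log=-}
step 5 deliver 0→3: 3={lead,t=1,log=-}
step 6 deliver 3→2: 2={foll,t=1,log=-}
step 7 deliver 0→3: —
step 8 deliver 4→0: —
step 9 crash(4): 4={✗foll,t=1,log=-}
step 10 timeout(0): 0={cand,t=2,log=-}
step 11 deliver 4→1: —
step 12 deliver 4→1: —
step 13 timeout(3): 3={cand,t=2,log=-}
step 14 propose(3,'s'): —
step 15 deliver 3→0: —
step 16 deliver 0→3: —
step 17 deliver 3→4: —
step 18 deliver 4→3: —
step 19 deliver 3→2: 2={foll,t=2,log=-}
step 20 deliver 2→3: —
step 21 deliver 3→1: 1={foll,t=1,log=-}
step 22 deliver 1→3: —
step 23 deliver 3→1: 1={foll,t=2,log=-}
step 24 deliver 1→4: —
step 25 crash(0): 0={✗cand,t=2,log=-}
step 26 recover(0): 0={foll,t=2,log=-}
step 27 recover(4): 4={foll,t=1,log=-}

2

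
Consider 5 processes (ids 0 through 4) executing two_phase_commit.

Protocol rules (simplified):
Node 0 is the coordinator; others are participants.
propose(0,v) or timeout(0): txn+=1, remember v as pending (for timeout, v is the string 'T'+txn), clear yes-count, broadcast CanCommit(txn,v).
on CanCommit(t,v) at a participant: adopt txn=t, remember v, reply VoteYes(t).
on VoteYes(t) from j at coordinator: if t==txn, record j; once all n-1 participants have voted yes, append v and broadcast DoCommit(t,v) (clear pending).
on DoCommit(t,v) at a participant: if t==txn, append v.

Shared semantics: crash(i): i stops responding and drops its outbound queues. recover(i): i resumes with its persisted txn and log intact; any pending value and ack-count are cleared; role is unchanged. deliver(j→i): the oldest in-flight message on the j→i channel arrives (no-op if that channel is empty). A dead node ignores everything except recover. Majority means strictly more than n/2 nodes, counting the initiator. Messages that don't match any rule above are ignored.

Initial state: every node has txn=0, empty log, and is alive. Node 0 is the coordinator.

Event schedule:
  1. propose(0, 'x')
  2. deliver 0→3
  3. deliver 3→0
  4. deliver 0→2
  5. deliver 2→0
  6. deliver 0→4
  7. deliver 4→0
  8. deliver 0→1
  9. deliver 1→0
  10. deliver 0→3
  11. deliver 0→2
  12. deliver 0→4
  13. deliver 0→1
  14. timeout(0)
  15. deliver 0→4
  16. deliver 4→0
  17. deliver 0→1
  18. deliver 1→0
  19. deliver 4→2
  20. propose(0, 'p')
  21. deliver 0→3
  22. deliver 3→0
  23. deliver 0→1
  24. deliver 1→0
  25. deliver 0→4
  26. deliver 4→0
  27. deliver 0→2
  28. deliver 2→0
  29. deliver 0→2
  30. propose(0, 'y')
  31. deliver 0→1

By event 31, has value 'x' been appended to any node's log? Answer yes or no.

yes

step 1 propose(0,'x'): 0={coor,t=1,log=-}
step 2 deliver 0→3: 3={part,t=1,log=-}
step 3 deliver 3→0: —
step 4 deliver 0→2: 2={part,t=1,log=-}
step 5 deliver 2→0: —
step 6 deliver 0→4: 4={part,t=1,log=-}
step 7 deliver 4→0: —
step 8 deliver 0→1: 1={part,t=1,log=-}
step 9 deliver 1→0: 0={coor,t=1,log=x}
step 10 deliver 0→3: 3={part,t=1,log=x}
step 11 deliver 0→2: 2={part,t=1,log=x}
step 12 deliver 0→4: 4={part,t=1,log=x}
step 13 deliver 0→1: 1={part,t=1,log=x}
step 14 timeout(0): 0={coor,t=2,log=x}
step 15 deliver 0→4: 4={part,t=2,log=x}
step 16 deliver 4→0: —
step 17 deliver 0→1: 1={part,t=2,log=x}
step 18 deliver 1→0: —
step 19 deliver 4→2: —
step 20 propose(0,'p'): 0={coor,t=3,log=x}
step 21 deliver 0→3: 3={part,t=2,log=x}
step 22 deliver 3→0: —
step 23 deliver 0→1: 1={part,t=3,log=x}
step 24 deliver 1→0: —
step 25 deliver 0→4: 4={part,t=3,log=x}
step 26 deliver 4→0: —
step 27 deliver 0→2: 2={part,t=2,log=x}
step 28 deliver 2→0: —
step 29 deliver 0→2: 2={part,t=3,log=x}
step 30 propose(0,'y'): 0={coor,t=4,log=x}
step 31 deliver 0→1: 1={part,t=4,log=x}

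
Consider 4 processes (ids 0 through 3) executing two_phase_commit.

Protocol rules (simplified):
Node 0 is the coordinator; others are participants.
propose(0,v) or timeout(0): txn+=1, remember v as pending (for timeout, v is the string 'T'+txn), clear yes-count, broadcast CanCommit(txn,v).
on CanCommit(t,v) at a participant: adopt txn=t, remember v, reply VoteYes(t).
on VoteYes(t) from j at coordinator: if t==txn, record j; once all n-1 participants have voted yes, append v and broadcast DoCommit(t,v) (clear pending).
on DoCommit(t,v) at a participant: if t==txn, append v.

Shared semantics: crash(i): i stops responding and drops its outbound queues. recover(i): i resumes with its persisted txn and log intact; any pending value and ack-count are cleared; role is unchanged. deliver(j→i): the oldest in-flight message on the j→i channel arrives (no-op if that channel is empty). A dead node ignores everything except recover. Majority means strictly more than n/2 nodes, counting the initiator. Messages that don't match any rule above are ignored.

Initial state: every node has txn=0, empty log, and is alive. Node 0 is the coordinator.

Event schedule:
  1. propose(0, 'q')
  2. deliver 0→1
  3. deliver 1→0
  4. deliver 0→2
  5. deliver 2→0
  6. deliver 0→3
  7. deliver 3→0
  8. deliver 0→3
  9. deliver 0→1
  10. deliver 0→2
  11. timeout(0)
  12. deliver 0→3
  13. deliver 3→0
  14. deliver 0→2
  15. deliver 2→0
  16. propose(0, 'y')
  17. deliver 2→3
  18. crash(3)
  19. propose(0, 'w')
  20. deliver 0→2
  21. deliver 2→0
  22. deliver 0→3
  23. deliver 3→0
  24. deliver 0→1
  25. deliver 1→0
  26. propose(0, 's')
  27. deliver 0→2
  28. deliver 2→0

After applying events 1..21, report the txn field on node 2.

1. propose(0,'q'):  <0:coor t1 ->
2. deliver 0→1:  <1:part t1 ->
3. deliver 1→0:  nop
4. deliver 0→2:  <2:part t1 ->
5. deliver 2→0:  nop
6. deliver 0→3:  <3:part t1 ->
7. deliver 3→0:  <0:coor t1 q>
8. deliver 0→3:  <3:part t1 q>
9. deliver 0→1:  <1:part t1 q>
10. deliver 0→2:  <2:part t1 q>
11. timeout(0):  <0:coor t2 q>
12. deliver 0→3:  <3:part t2 q>
13. deliver 3→0:  nop
14. deliver 0→2:  <2:part t2 q>
15. deliver 2→0:  nop
16. propose(0,'y'):  <0:coor t3 q>
17. deliver 2→3:  nop
18. crash(3):  <3:✗part t2 q>
19. propose(0,'w'):  <0:coor t4 q>
20. deliver 0→2:  <2:part t3 q>
21. deliver 2→0:  nop

3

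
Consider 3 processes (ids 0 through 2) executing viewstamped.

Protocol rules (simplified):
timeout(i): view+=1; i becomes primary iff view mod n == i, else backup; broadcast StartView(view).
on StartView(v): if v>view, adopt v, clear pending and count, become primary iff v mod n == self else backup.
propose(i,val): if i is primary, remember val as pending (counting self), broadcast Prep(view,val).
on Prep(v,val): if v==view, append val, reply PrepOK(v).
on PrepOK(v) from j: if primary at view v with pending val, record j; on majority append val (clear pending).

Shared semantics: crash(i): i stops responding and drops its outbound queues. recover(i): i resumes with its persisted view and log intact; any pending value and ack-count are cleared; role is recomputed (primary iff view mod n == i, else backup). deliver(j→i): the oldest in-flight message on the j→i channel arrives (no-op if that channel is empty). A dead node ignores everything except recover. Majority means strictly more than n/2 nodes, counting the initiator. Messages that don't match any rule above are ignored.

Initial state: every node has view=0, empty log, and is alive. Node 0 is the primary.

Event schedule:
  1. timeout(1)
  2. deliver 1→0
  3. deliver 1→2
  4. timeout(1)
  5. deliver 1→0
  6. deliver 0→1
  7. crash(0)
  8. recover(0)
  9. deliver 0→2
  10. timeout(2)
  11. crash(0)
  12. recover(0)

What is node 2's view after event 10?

2

e1 timeout(1): 1[prim,v=1,-]
e2 deliver 1→0: 0[back,v=1,-]
e3 deliver 1→2: 2[back,v=1,-]
e4 timeout(1): 1[back,v=2,-]
e5 deliver 1→0: 0[back,v=2,-]
e6 deliver 0→1: ·
e7 crash(0): 0[✗back,v=2,-]
e8 recover(0): 0[back,v=2,-]
e9 deliver 0→2: ·
e10 timeout(2): 2[prim,v=2,-]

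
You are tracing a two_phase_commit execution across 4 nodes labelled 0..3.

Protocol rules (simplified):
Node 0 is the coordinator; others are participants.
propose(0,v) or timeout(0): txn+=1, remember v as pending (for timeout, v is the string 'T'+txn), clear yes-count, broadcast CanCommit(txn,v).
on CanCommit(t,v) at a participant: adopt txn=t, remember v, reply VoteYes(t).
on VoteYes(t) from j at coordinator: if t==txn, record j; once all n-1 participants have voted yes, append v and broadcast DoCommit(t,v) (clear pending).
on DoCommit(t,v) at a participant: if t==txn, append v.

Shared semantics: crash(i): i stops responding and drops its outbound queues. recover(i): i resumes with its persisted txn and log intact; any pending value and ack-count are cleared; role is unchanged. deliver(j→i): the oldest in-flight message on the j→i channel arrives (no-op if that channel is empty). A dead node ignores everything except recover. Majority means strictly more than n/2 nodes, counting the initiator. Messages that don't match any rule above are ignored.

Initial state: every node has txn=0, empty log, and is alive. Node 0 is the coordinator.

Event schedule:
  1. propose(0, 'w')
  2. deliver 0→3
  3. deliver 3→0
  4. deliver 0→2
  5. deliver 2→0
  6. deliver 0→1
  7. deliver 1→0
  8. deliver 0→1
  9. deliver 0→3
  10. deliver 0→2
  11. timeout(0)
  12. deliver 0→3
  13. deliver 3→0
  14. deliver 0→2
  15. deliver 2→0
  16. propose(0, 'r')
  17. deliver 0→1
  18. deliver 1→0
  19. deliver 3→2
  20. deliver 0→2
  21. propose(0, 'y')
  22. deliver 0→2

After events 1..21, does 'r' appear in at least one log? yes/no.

e1 propose(0,'w'): 0[coor,t=1,-]
e2 deliver 0→3: 3[part,t=1,-]
e3 deliver 3→0: ·
e4 deliver 0→2: 2[part,t=1,-]
e5 deliver 2→0: ·
e6 deliver 0→1: 1[part,t=1,-]
e7 deliver 1→0: 0[coor,t=1,w]
e8 deliver 0→1: 1[part,t=1,w]
e9 deliver 0→3: 3[part,t=1,w]
e10 deliver 0→2: 2[part,t=1,w]
e11 timeout(0): 0[coor,t=2,w]
e12 deliver 0→3: 3[part,t=2,w]
e13 deliver 3→0: ·
e14 deliver 0→2: 2[part,t=2,w]
e15 deliver 2→0: ·
e16 propose(0,'r'): 0[coor,t=3,w]
e17 deliver 0→1: 1[part,t=2,w]
e18 deliver 1→0: ·
e19 deliver 3→2: ·
e20 deliver 0→2: 2[part,t=3,w]
e21 propose(0,'y'): 0[coor,t=4,w]

no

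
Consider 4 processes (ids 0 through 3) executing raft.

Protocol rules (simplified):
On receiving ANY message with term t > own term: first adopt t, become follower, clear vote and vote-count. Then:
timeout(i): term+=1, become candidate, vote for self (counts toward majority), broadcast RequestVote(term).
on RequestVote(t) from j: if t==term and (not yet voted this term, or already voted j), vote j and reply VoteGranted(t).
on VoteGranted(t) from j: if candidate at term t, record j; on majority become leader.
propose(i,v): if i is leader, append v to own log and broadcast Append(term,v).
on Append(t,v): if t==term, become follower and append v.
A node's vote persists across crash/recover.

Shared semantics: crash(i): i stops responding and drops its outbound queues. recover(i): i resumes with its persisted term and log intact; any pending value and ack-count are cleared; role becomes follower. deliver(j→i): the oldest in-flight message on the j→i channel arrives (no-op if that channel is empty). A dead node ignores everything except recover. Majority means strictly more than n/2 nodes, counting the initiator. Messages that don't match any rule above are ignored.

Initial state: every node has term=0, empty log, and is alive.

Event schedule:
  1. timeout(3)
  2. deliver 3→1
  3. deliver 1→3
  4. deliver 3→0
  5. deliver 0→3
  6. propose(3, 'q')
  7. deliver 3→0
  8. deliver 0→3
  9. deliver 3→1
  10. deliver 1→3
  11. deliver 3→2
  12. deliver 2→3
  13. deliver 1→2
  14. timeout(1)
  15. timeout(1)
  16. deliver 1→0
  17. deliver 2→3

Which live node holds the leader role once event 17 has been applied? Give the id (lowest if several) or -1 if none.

step 1 timeout(3): 3={cand,t=1,log=-}
step 2 deliver 3→1: 1={foll,t=1,log=-}
step 3 deliver 1→3: —
step 4 deliver 3→0: 0={foll,t=1,log=-}
step 5 deliver 0→3: 3={lead,t=1,log=-}
step 6 propose(3,'q'): 3={lead,t=1,log=q}
step 7 deliver 3→0: 0={foll,t=1,log=q}
step 8 deliver 0→3: —
step 9 deliver 3→1: 1={foll,t=1,log=q}
step 10 deliver 1→3: —
step 11 deliver 3→2: 2={foll,t=1,log=-}
step 12 deliver 2→3: —
step 13 deliver 1→2: —
step 14 timeout(1): 1={cand,t=2,log=q}
step 15 timeout(1): 1={cand,t=3,log=q}
step 16 deliver 1→0: 0={foll,t=2,log=q}
step 17 deliver 2→3: —

3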